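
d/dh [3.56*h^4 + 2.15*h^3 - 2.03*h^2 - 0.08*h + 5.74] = 14.24*h^3 + 6.45*h^2 - 4.06*h - 0.08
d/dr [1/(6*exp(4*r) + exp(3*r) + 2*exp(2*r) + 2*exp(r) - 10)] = (-24*exp(3*r) - 3*exp(2*r) - 4*exp(r) - 2)*exp(r)/(6*exp(4*r) + exp(3*r) + 2*exp(2*r) + 2*exp(r) - 10)^2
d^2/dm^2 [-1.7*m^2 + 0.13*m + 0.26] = -3.40000000000000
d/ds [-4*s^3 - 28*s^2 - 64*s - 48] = -12*s^2 - 56*s - 64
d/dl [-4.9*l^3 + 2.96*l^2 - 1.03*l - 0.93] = -14.7*l^2 + 5.92*l - 1.03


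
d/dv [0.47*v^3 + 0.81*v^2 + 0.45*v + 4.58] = 1.41*v^2 + 1.62*v + 0.45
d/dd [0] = 0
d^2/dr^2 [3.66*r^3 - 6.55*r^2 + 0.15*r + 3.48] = 21.96*r - 13.1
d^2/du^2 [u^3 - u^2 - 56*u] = 6*u - 2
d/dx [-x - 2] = -1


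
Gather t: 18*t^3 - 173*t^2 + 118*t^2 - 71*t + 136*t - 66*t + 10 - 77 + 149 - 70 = 18*t^3 - 55*t^2 - t + 12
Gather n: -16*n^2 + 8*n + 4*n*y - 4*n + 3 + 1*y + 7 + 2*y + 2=-16*n^2 + n*(4*y + 4) + 3*y + 12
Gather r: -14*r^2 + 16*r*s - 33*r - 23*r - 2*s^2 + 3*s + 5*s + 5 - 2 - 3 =-14*r^2 + r*(16*s - 56) - 2*s^2 + 8*s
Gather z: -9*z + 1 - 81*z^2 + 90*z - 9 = -81*z^2 + 81*z - 8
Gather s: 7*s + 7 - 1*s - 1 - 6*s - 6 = 0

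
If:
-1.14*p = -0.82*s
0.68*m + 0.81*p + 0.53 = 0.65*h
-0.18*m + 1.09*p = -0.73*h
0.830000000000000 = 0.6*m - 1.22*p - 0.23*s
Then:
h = 0.69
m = 0.35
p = -0.40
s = -0.56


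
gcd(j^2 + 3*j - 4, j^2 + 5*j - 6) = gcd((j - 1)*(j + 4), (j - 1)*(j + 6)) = j - 1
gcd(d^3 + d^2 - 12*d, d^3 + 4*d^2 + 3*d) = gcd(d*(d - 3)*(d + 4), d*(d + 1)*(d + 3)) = d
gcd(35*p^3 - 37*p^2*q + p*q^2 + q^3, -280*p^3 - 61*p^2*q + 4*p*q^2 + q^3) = 7*p + q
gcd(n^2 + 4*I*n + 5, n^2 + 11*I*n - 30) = n + 5*I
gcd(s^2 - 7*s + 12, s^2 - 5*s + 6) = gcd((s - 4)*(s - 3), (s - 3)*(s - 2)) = s - 3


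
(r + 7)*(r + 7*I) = r^2 + 7*r + 7*I*r + 49*I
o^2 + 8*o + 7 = (o + 1)*(o + 7)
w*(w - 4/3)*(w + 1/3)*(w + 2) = w^4 + w^3 - 22*w^2/9 - 8*w/9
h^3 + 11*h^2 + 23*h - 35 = (h - 1)*(h + 5)*(h + 7)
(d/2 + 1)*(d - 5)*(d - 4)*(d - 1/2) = d^4/2 - 15*d^3/4 + 11*d^2/4 + 39*d/2 - 10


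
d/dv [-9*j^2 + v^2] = 2*v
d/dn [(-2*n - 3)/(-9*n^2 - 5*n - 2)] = (18*n^2 + 10*n - (2*n + 3)*(18*n + 5) + 4)/(9*n^2 + 5*n + 2)^2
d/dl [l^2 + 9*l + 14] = 2*l + 9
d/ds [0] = 0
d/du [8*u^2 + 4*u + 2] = 16*u + 4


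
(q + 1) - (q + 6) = -5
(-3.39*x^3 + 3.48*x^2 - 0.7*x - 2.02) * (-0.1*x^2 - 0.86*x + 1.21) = 0.339*x^5 + 2.5674*x^4 - 7.0247*x^3 + 5.0148*x^2 + 0.8902*x - 2.4442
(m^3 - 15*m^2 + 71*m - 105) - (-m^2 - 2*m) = m^3 - 14*m^2 + 73*m - 105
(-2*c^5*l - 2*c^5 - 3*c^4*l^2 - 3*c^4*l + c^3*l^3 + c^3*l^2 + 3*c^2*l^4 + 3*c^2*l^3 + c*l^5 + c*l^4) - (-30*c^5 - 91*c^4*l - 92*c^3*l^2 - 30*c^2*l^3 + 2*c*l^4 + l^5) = -2*c^5*l + 28*c^5 - 3*c^4*l^2 + 88*c^4*l + c^3*l^3 + 93*c^3*l^2 + 3*c^2*l^4 + 33*c^2*l^3 + c*l^5 - c*l^4 - l^5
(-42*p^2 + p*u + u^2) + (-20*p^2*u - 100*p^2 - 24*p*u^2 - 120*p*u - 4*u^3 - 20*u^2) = -20*p^2*u - 142*p^2 - 24*p*u^2 - 119*p*u - 4*u^3 - 19*u^2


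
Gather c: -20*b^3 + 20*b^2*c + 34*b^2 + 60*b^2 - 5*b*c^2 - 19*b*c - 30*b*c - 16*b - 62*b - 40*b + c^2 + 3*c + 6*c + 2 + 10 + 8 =-20*b^3 + 94*b^2 - 118*b + c^2*(1 - 5*b) + c*(20*b^2 - 49*b + 9) + 20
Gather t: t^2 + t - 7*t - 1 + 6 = t^2 - 6*t + 5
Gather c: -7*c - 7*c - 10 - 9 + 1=-14*c - 18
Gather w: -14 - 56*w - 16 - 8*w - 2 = -64*w - 32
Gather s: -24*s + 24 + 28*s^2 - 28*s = 28*s^2 - 52*s + 24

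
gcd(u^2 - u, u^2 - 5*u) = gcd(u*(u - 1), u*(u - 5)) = u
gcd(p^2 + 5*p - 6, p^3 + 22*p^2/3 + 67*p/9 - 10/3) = p + 6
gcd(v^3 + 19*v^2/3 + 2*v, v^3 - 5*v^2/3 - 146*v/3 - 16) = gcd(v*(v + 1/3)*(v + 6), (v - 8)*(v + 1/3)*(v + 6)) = v^2 + 19*v/3 + 2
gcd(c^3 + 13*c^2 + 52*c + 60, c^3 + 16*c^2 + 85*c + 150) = c^2 + 11*c + 30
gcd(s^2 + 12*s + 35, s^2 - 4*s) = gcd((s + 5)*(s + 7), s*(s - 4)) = 1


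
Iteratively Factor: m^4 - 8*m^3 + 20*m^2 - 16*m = (m)*(m^3 - 8*m^2 + 20*m - 16) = m*(m - 2)*(m^2 - 6*m + 8) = m*(m - 2)^2*(m - 4)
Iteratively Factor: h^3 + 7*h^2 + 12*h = (h)*(h^2 + 7*h + 12) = h*(h + 3)*(h + 4)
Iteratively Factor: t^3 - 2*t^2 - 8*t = (t)*(t^2 - 2*t - 8) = t*(t + 2)*(t - 4)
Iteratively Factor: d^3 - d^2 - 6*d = (d)*(d^2 - d - 6) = d*(d - 3)*(d + 2)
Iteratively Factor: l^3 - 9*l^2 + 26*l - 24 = (l - 3)*(l^2 - 6*l + 8) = (l - 4)*(l - 3)*(l - 2)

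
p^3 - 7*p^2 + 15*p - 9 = (p - 3)^2*(p - 1)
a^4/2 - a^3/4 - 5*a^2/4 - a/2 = a*(a/2 + 1/2)*(a - 2)*(a + 1/2)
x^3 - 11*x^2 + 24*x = x*(x - 8)*(x - 3)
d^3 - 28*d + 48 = (d - 4)*(d - 2)*(d + 6)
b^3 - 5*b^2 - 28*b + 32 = (b - 8)*(b - 1)*(b + 4)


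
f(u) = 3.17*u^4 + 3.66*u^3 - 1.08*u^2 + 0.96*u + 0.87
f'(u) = 12.68*u^3 + 10.98*u^2 - 2.16*u + 0.96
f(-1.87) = 10.13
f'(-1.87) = -39.52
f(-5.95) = 3159.04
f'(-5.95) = -2268.45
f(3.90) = 938.66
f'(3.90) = 911.71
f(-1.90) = 11.36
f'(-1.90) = -42.27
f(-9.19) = 19671.20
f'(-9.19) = -8893.46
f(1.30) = 17.39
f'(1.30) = 44.57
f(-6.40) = 4309.42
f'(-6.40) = -2859.46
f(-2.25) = 32.80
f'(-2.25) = -83.03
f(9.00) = 23388.54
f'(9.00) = 10114.62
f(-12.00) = 59242.47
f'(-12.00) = -20303.04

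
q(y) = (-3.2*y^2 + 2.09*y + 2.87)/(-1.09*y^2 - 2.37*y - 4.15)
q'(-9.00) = 0.10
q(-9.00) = 3.87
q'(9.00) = 0.08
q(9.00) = 2.09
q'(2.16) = 0.56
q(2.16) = 0.53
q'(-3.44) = 0.02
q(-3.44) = 4.74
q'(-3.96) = 0.16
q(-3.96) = 4.69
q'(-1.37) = -3.26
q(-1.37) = 2.03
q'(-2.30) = -1.26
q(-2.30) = 4.22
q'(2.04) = 0.58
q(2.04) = 0.46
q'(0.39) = 0.45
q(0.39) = -0.61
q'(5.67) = 0.18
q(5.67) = 1.68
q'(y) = (2.09 - 6.4*y)/(-1.09*y^2 - 2.37*y - 4.15) + (2.18*y + 2.37)*(-3.2*y^2 + 2.09*y + 2.87)/(-1.09*y^2 - 2.37*y - 4.15)^2 = (9.8621*y^2 + 32.8166*y - 1.8716)/(1.1881*y^4 + 5.1666*y^3 + 14.6639*y^2 + 19.671*y + 17.2225)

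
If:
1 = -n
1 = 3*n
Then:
No Solution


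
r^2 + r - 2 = (r - 1)*(r + 2)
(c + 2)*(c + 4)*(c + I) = c^3 + 6*c^2 + I*c^2 + 8*c + 6*I*c + 8*I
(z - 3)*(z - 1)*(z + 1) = z^3 - 3*z^2 - z + 3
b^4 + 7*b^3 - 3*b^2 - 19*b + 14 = (b - 1)^2*(b + 2)*(b + 7)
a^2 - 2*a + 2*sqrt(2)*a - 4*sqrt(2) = (a - 2)*(a + 2*sqrt(2))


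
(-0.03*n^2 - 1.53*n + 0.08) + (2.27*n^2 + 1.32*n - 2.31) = 2.24*n^2 - 0.21*n - 2.23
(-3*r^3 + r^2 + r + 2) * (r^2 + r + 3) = -3*r^5 - 2*r^4 - 7*r^3 + 6*r^2 + 5*r + 6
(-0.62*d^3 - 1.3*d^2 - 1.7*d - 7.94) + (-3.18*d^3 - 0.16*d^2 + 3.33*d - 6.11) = -3.8*d^3 - 1.46*d^2 + 1.63*d - 14.05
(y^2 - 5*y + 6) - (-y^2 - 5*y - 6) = 2*y^2 + 12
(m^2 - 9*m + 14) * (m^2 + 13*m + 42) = m^4 + 4*m^3 - 61*m^2 - 196*m + 588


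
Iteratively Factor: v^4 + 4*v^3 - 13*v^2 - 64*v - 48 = (v + 3)*(v^3 + v^2 - 16*v - 16) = (v + 1)*(v + 3)*(v^2 - 16) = (v - 4)*(v + 1)*(v + 3)*(v + 4)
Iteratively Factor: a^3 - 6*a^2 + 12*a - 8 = (a - 2)*(a^2 - 4*a + 4) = (a - 2)^2*(a - 2)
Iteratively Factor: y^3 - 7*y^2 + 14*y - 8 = (y - 4)*(y^2 - 3*y + 2) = (y - 4)*(y - 1)*(y - 2)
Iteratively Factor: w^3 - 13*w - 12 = (w + 1)*(w^2 - w - 12) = (w - 4)*(w + 1)*(w + 3)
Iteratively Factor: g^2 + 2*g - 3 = (g + 3)*(g - 1)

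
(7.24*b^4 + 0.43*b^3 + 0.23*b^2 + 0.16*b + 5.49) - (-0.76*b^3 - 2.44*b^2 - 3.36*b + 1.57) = 7.24*b^4 + 1.19*b^3 + 2.67*b^2 + 3.52*b + 3.92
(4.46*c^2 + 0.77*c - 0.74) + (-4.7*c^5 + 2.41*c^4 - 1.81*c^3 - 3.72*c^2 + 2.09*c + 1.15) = -4.7*c^5 + 2.41*c^4 - 1.81*c^3 + 0.74*c^2 + 2.86*c + 0.41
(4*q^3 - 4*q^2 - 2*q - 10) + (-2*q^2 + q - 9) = 4*q^3 - 6*q^2 - q - 19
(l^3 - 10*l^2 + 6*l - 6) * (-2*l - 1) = -2*l^4 + 19*l^3 - 2*l^2 + 6*l + 6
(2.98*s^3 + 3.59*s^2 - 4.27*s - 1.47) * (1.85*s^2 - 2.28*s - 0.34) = 5.513*s^5 - 0.1529*s^4 - 17.0979*s^3 + 5.7955*s^2 + 4.8034*s + 0.4998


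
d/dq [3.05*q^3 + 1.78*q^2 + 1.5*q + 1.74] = 9.15*q^2 + 3.56*q + 1.5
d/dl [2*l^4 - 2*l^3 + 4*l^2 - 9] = 2*l*(4*l^2 - 3*l + 4)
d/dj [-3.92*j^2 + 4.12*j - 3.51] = 4.12 - 7.84*j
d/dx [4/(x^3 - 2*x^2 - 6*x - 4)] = 4*(-3*x^2 + 4*x + 6)/(-x^3 + 2*x^2 + 6*x + 4)^2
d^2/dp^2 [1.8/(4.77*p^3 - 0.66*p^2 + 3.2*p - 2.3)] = ((2.376 - 51.516*p)*(4.77*p^3 - 0.66*p^2 + 3.2*p - 2.3) + 1.8*(14.31*p^2 - 1.32*p + 3.2)*(28.62*p^2 - 2.64*p + 6.4))/(4.77*p^3 - 0.66*p^2 + 3.2*p - 2.3)^3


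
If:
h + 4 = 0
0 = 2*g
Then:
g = 0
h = -4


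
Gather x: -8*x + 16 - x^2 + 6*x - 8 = -x^2 - 2*x + 8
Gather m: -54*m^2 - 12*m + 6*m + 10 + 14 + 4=-54*m^2 - 6*m + 28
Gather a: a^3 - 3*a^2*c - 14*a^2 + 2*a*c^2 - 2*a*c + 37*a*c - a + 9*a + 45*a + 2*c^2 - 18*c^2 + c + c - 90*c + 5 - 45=a^3 + a^2*(-3*c - 14) + a*(2*c^2 + 35*c + 53) - 16*c^2 - 88*c - 40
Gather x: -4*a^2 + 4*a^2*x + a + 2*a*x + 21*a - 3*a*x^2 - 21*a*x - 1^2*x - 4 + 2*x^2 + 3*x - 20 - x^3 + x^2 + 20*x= -4*a^2 + 22*a - x^3 + x^2*(3 - 3*a) + x*(4*a^2 - 19*a + 22) - 24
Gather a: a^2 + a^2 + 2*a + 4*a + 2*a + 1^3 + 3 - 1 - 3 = 2*a^2 + 8*a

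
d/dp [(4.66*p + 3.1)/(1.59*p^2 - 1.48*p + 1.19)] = (-7.4094*p^2 - 9.858*p + 10.1334)/(2.5281*p^4 - 4.7064*p^3 + 5.9746*p^2 - 3.5224*p + 1.4161)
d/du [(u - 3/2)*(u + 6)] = 2*u + 9/2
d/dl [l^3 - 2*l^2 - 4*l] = 3*l^2 - 4*l - 4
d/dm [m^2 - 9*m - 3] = 2*m - 9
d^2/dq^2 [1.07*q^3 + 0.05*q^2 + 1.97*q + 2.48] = 6.42*q + 0.1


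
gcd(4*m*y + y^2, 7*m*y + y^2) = y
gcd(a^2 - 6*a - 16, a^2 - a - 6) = a + 2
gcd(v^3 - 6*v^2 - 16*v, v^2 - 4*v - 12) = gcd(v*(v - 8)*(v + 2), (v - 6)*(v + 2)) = v + 2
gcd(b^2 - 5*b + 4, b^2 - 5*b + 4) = b^2 - 5*b + 4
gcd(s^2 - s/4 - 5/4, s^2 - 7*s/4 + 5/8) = s - 5/4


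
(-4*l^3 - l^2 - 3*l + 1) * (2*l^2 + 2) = -8*l^5 - 2*l^4 - 14*l^3 - 6*l + 2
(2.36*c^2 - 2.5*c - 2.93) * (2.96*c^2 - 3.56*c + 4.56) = 6.9856*c^4 - 15.8016*c^3 + 10.9888*c^2 - 0.969199999999997*c - 13.3608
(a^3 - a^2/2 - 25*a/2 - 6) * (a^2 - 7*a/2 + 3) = a^5 - 4*a^4 - 31*a^3/4 + 145*a^2/4 - 33*a/2 - 18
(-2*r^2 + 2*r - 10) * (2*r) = -4*r^3 + 4*r^2 - 20*r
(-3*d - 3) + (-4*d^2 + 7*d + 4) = -4*d^2 + 4*d + 1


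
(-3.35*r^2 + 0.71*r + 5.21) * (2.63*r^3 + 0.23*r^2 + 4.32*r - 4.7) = -8.8105*r^5 + 1.0968*r^4 - 0.606400000000002*r^3 + 20.0105*r^2 + 19.1702*r - 24.487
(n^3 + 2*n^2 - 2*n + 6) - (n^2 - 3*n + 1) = n^3 + n^2 + n + 5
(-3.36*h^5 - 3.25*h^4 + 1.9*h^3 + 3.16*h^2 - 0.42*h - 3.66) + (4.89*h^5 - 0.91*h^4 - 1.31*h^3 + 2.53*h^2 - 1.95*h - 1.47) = 1.53*h^5 - 4.16*h^4 + 0.59*h^3 + 5.69*h^2 - 2.37*h - 5.13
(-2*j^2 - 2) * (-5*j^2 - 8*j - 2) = 10*j^4 + 16*j^3 + 14*j^2 + 16*j + 4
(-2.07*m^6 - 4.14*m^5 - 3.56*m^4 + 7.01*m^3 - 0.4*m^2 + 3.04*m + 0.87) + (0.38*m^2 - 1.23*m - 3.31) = -2.07*m^6 - 4.14*m^5 - 3.56*m^4 + 7.01*m^3 - 0.02*m^2 + 1.81*m - 2.44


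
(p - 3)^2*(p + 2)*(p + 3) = p^4 - p^3 - 15*p^2 + 9*p + 54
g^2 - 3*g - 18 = (g - 6)*(g + 3)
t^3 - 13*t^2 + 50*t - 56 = (t - 7)*(t - 4)*(t - 2)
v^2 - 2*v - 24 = (v - 6)*(v + 4)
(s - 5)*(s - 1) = s^2 - 6*s + 5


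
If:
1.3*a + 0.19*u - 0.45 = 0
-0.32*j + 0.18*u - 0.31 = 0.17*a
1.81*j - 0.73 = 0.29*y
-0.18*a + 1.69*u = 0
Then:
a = 0.34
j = -1.13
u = 0.04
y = -9.57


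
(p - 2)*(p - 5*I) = p^2 - 2*p - 5*I*p + 10*I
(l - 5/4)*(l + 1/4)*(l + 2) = l^3 + l^2 - 37*l/16 - 5/8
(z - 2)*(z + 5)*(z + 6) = z^3 + 9*z^2 + 8*z - 60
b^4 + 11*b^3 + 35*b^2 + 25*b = b*(b + 1)*(b + 5)^2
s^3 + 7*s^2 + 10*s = s*(s + 2)*(s + 5)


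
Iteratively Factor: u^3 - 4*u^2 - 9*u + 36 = (u + 3)*(u^2 - 7*u + 12) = (u - 4)*(u + 3)*(u - 3)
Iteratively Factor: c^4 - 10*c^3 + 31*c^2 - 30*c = (c - 5)*(c^3 - 5*c^2 + 6*c) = c*(c - 5)*(c^2 - 5*c + 6) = c*(c - 5)*(c - 2)*(c - 3)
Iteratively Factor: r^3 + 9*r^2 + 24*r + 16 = (r + 4)*(r^2 + 5*r + 4) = (r + 1)*(r + 4)*(r + 4)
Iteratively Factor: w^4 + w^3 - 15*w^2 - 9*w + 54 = (w - 2)*(w^3 + 3*w^2 - 9*w - 27) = (w - 3)*(w - 2)*(w^2 + 6*w + 9) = (w - 3)*(w - 2)*(w + 3)*(w + 3)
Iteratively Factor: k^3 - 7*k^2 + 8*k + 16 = (k - 4)*(k^2 - 3*k - 4) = (k - 4)^2*(k + 1)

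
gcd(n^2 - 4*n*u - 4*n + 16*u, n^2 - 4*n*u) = -n + 4*u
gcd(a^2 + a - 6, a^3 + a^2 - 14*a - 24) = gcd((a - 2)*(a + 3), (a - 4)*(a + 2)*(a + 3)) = a + 3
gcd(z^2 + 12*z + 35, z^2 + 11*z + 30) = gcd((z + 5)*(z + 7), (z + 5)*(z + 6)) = z + 5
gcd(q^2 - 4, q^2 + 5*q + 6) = q + 2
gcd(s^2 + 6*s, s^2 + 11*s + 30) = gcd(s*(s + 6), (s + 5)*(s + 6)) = s + 6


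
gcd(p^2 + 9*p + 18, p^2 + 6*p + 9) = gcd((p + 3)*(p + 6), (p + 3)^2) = p + 3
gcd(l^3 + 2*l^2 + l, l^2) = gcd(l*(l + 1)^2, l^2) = l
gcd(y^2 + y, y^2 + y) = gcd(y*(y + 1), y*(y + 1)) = y^2 + y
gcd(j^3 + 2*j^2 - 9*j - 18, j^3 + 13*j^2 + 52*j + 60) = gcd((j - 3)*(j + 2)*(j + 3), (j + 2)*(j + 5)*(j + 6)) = j + 2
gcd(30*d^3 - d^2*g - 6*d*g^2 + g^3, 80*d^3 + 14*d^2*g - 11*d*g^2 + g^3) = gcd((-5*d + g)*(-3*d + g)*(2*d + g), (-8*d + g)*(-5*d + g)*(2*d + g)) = 10*d^2 + 3*d*g - g^2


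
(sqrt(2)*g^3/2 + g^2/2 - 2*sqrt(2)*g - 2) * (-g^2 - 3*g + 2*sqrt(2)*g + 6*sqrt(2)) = -sqrt(2)*g^5/2 - 3*sqrt(2)*g^4/2 + 3*g^4/2 + 3*sqrt(2)*g^3 + 9*g^3/2 - 6*g^2 + 9*sqrt(2)*g^2 - 18*g - 4*sqrt(2)*g - 12*sqrt(2)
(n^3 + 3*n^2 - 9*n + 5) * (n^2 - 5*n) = n^5 - 2*n^4 - 24*n^3 + 50*n^2 - 25*n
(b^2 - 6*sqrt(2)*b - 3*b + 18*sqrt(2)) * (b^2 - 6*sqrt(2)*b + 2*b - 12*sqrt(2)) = b^4 - 12*sqrt(2)*b^3 - b^3 + 12*sqrt(2)*b^2 + 66*b^2 - 72*b + 72*sqrt(2)*b - 432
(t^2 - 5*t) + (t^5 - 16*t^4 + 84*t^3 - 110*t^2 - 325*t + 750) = t^5 - 16*t^4 + 84*t^3 - 109*t^2 - 330*t + 750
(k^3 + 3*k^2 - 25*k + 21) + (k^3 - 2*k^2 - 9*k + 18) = 2*k^3 + k^2 - 34*k + 39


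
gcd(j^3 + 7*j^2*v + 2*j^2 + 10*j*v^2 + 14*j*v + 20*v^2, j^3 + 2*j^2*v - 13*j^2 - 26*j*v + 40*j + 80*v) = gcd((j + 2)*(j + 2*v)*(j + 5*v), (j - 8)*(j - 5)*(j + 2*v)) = j + 2*v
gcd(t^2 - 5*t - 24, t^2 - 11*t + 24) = t - 8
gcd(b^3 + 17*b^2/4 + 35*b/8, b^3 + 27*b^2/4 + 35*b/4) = b^2 + 7*b/4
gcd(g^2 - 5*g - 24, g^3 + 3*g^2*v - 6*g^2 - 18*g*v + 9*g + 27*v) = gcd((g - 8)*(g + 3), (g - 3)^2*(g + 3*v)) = 1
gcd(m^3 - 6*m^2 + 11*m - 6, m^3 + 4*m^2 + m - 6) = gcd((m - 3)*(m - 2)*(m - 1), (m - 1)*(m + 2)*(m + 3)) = m - 1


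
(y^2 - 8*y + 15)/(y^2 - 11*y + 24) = (y - 5)/(y - 8)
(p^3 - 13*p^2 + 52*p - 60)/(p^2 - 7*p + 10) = p - 6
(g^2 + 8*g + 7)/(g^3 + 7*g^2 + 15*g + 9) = (g + 7)/(g^2 + 6*g + 9)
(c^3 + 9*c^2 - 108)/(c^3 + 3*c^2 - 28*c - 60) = (c^2 + 3*c - 18)/(c^2 - 3*c - 10)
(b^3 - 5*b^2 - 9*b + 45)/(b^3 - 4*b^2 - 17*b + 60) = (b + 3)/(b + 4)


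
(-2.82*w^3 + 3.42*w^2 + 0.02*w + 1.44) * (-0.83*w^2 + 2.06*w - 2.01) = 2.3406*w^5 - 8.6478*w^4 + 12.6968*w^3 - 8.0282*w^2 + 2.9262*w - 2.8944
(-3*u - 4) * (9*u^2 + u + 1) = -27*u^3 - 39*u^2 - 7*u - 4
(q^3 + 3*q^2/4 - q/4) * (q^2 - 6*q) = q^5 - 21*q^4/4 - 19*q^3/4 + 3*q^2/2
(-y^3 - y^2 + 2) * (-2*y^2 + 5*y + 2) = 2*y^5 - 3*y^4 - 7*y^3 - 6*y^2 + 10*y + 4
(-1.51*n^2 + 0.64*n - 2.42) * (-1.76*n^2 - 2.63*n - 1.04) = 2.6576*n^4 + 2.8449*n^3 + 4.1464*n^2 + 5.699*n + 2.5168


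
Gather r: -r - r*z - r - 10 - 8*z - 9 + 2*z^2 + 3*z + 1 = r*(-z - 2) + 2*z^2 - 5*z - 18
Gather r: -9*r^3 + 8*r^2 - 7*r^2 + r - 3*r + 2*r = -9*r^3 + r^2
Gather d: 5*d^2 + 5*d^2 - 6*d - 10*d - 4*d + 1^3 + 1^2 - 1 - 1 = 10*d^2 - 20*d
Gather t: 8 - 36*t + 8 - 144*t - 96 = -180*t - 80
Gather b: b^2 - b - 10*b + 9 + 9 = b^2 - 11*b + 18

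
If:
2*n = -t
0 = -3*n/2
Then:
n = 0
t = 0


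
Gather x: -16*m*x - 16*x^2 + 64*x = -16*x^2 + x*(64 - 16*m)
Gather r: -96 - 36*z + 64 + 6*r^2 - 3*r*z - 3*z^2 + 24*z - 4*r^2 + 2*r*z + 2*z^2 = 2*r^2 - r*z - z^2 - 12*z - 32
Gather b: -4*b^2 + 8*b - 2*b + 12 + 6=-4*b^2 + 6*b + 18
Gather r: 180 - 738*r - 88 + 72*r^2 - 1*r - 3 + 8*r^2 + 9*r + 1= 80*r^2 - 730*r + 90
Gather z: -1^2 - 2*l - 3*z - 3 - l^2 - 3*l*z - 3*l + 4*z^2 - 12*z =-l^2 - 5*l + 4*z^2 + z*(-3*l - 15) - 4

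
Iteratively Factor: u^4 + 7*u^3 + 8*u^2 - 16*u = (u - 1)*(u^3 + 8*u^2 + 16*u) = (u - 1)*(u + 4)*(u^2 + 4*u) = u*(u - 1)*(u + 4)*(u + 4)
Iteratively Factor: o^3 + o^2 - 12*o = (o + 4)*(o^2 - 3*o) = o*(o + 4)*(o - 3)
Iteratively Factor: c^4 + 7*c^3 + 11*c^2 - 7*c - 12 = (c + 4)*(c^3 + 3*c^2 - c - 3) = (c + 1)*(c + 4)*(c^2 + 2*c - 3) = (c - 1)*(c + 1)*(c + 4)*(c + 3)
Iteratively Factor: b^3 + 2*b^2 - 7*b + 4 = (b + 4)*(b^2 - 2*b + 1) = (b - 1)*(b + 4)*(b - 1)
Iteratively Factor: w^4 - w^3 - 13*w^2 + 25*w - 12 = (w - 1)*(w^3 - 13*w + 12) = (w - 1)*(w + 4)*(w^2 - 4*w + 3) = (w - 1)^2*(w + 4)*(w - 3)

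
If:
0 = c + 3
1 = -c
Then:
No Solution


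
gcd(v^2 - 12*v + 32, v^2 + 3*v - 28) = v - 4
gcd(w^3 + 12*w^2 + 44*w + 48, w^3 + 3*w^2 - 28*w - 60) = w^2 + 8*w + 12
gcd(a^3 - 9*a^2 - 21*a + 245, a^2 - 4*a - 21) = a - 7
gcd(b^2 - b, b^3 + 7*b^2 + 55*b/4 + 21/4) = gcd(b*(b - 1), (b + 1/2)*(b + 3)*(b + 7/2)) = 1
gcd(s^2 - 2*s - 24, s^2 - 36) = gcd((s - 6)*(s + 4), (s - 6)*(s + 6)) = s - 6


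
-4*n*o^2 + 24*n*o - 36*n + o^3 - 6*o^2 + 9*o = (-4*n + o)*(o - 3)^2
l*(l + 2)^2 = l^3 + 4*l^2 + 4*l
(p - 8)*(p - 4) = p^2 - 12*p + 32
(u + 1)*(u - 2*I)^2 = u^3 + u^2 - 4*I*u^2 - 4*u - 4*I*u - 4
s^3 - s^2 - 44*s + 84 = (s - 6)*(s - 2)*(s + 7)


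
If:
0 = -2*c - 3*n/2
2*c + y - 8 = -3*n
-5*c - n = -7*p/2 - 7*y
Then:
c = y/2 - 4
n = 16/3 - 2*y/3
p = -31*y/21 - 88/21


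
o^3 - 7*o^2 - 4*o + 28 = (o - 7)*(o - 2)*(o + 2)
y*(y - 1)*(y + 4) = y^3 + 3*y^2 - 4*y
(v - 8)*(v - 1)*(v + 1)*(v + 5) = v^4 - 3*v^3 - 41*v^2 + 3*v + 40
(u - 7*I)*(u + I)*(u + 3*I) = u^3 - 3*I*u^2 + 25*u + 21*I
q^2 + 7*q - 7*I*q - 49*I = (q + 7)*(q - 7*I)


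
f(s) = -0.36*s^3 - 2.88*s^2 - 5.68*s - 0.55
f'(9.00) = -145.00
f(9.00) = -547.39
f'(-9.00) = -41.32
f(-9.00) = 79.73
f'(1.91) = -20.62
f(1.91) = -24.41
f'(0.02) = -5.80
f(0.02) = -0.66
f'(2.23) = -23.90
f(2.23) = -31.53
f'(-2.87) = 1.96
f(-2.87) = 0.54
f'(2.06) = -22.13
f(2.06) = -27.62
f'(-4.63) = -2.16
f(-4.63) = -0.26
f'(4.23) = -49.37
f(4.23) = -103.36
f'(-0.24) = -4.36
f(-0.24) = 0.65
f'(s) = -1.08*s^2 - 5.76*s - 5.68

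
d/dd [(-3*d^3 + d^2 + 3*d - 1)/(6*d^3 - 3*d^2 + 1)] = (3*d^4 - 36*d^3 + 18*d^2 - 4*d + 3)/(36*d^6 - 36*d^5 + 9*d^4 + 12*d^3 - 6*d^2 + 1)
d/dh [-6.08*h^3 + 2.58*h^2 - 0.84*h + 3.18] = -18.24*h^2 + 5.16*h - 0.84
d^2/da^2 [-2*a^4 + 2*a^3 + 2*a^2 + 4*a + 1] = -24*a^2 + 12*a + 4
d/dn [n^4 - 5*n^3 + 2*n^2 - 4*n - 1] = 4*n^3 - 15*n^2 + 4*n - 4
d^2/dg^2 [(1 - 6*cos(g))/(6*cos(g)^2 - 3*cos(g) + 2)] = 3*(-162*(1 - cos(2*g))^2*cos(g) + 3*(1 - cos(2*g))^2 + 249*cos(g)/2 - 73*cos(2*g)/2 - 153*cos(3*g)/2 + 36*cos(5*g) - 45/2)/(3*cos(g) - 3*cos(2*g) - 5)^3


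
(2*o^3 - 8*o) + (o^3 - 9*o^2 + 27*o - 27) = 3*o^3 - 9*o^2 + 19*o - 27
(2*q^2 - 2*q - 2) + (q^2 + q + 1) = 3*q^2 - q - 1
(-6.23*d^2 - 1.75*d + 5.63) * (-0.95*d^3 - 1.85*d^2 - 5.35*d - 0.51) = 5.9185*d^5 + 13.188*d^4 + 31.2195*d^3 + 2.1243*d^2 - 29.228*d - 2.8713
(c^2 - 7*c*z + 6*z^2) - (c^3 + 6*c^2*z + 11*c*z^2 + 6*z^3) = -c^3 - 6*c^2*z + c^2 - 11*c*z^2 - 7*c*z - 6*z^3 + 6*z^2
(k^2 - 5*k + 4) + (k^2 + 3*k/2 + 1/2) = 2*k^2 - 7*k/2 + 9/2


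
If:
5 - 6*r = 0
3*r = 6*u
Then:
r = 5/6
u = 5/12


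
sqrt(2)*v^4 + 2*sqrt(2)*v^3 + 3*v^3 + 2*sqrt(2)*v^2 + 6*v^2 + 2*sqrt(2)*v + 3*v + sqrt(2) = (v + 1)^2*(v + sqrt(2))*(sqrt(2)*v + 1)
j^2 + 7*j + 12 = (j + 3)*(j + 4)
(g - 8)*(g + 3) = g^2 - 5*g - 24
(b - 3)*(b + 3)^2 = b^3 + 3*b^2 - 9*b - 27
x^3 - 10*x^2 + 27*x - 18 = (x - 6)*(x - 3)*(x - 1)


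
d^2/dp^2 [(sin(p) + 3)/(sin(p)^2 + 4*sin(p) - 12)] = (-9*sin(p)^5 - 8*sin(p)^4 - 222*sin(p)^2 - 437*sin(p)/2 + 24*sin(3*p) + sin(5*p)/2 + 264)/((sin(p) - 2)^3*(sin(p) + 6)^3)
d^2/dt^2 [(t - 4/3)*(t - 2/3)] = 2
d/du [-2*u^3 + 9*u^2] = 6*u*(3 - u)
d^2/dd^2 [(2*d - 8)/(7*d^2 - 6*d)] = 4*(49*d^3 - 588*d^2 + 504*d - 144)/(d^3*(343*d^3 - 882*d^2 + 756*d - 216))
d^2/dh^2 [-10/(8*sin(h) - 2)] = 20*(4*sin(h)^2 + sin(h) - 8)/(4*sin(h) - 1)^3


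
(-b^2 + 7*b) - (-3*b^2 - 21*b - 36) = 2*b^2 + 28*b + 36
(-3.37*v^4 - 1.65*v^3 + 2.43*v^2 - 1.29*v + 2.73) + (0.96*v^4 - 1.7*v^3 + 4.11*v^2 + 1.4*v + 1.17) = -2.41*v^4 - 3.35*v^3 + 6.54*v^2 + 0.11*v + 3.9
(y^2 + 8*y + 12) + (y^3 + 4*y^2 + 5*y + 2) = y^3 + 5*y^2 + 13*y + 14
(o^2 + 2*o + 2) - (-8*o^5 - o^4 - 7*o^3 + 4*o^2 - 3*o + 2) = 8*o^5 + o^4 + 7*o^3 - 3*o^2 + 5*o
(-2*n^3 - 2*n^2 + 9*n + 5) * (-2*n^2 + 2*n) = 4*n^5 - 22*n^3 + 8*n^2 + 10*n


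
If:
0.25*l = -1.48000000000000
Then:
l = -5.92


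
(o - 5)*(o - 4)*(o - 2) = o^3 - 11*o^2 + 38*o - 40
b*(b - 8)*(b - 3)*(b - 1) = b^4 - 12*b^3 + 35*b^2 - 24*b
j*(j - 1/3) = j^2 - j/3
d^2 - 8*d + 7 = (d - 7)*(d - 1)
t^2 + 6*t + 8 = (t + 2)*(t + 4)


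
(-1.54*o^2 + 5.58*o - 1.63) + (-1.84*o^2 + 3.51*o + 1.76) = -3.38*o^2 + 9.09*o + 0.13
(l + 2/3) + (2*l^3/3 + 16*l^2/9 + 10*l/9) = 2*l^3/3 + 16*l^2/9 + 19*l/9 + 2/3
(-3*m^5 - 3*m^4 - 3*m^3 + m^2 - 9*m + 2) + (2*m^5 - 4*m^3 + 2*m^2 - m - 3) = -m^5 - 3*m^4 - 7*m^3 + 3*m^2 - 10*m - 1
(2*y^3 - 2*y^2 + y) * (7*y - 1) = 14*y^4 - 16*y^3 + 9*y^2 - y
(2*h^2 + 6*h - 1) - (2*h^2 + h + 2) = 5*h - 3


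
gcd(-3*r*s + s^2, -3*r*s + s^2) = 3*r*s - s^2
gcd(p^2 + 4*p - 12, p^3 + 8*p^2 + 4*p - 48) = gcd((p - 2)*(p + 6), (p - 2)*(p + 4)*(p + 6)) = p^2 + 4*p - 12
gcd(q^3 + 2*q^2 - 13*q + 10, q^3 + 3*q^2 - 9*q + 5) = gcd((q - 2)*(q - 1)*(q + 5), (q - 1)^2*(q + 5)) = q^2 + 4*q - 5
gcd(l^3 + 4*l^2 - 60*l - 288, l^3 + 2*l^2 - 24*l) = l + 6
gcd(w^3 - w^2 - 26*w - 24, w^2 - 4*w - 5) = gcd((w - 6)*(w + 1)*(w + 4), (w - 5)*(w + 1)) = w + 1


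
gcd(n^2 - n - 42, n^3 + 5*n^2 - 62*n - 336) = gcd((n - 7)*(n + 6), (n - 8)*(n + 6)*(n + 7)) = n + 6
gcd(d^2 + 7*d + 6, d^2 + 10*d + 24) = d + 6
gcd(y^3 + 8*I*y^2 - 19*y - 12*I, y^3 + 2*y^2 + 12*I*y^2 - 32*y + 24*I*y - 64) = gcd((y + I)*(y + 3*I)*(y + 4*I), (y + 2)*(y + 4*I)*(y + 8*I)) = y + 4*I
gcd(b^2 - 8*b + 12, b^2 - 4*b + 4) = b - 2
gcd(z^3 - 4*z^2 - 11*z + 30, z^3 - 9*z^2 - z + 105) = z^2 - 2*z - 15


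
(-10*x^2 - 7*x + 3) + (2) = -10*x^2 - 7*x + 5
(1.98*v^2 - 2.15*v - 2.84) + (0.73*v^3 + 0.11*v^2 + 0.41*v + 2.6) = 0.73*v^3 + 2.09*v^2 - 1.74*v - 0.24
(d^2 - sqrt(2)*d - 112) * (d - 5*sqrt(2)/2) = d^3 - 7*sqrt(2)*d^2/2 - 107*d + 280*sqrt(2)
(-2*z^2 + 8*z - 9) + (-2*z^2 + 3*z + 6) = -4*z^2 + 11*z - 3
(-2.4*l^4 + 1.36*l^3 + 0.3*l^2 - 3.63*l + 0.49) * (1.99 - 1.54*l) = 3.696*l^5 - 6.8704*l^4 + 2.2444*l^3 + 6.1872*l^2 - 7.9783*l + 0.9751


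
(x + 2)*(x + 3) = x^2 + 5*x + 6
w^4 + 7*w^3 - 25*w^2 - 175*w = w*(w - 5)*(w + 5)*(w + 7)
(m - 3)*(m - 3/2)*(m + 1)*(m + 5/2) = m^4 - m^3 - 35*m^2/4 + 9*m/2 + 45/4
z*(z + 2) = z^2 + 2*z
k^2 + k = k*(k + 1)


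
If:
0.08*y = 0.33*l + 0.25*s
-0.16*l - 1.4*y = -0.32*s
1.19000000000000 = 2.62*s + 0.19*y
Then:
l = -0.30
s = 0.44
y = 0.14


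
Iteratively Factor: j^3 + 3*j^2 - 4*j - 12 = (j + 2)*(j^2 + j - 6) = (j + 2)*(j + 3)*(j - 2)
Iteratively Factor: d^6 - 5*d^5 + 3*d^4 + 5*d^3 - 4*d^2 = (d - 4)*(d^5 - d^4 - d^3 + d^2) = (d - 4)*(d + 1)*(d^4 - 2*d^3 + d^2) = d*(d - 4)*(d + 1)*(d^3 - 2*d^2 + d) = d*(d - 4)*(d - 1)*(d + 1)*(d^2 - d) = d*(d - 4)*(d - 1)^2*(d + 1)*(d)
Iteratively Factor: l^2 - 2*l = (l - 2)*(l)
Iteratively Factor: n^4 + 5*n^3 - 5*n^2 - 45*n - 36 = (n + 1)*(n^3 + 4*n^2 - 9*n - 36) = (n - 3)*(n + 1)*(n^2 + 7*n + 12) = (n - 3)*(n + 1)*(n + 4)*(n + 3)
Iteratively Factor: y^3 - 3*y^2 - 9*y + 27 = (y - 3)*(y^2 - 9) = (y - 3)^2*(y + 3)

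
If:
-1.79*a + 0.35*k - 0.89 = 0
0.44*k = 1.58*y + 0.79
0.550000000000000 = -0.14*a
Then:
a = -3.93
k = -17.55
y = -5.39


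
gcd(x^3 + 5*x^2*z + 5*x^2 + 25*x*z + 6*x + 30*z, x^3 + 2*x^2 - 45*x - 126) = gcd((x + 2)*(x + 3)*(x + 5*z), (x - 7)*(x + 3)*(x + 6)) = x + 3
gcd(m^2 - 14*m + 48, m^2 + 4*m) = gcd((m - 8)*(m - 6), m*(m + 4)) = 1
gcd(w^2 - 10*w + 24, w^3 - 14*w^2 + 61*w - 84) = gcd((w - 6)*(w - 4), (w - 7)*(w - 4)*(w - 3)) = w - 4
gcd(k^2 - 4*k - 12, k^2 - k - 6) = k + 2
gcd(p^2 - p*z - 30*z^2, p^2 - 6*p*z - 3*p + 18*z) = -p + 6*z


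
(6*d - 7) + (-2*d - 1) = 4*d - 8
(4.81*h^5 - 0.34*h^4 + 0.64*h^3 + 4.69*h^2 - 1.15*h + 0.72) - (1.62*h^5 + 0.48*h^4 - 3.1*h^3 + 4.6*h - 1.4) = 3.19*h^5 - 0.82*h^4 + 3.74*h^3 + 4.69*h^2 - 5.75*h + 2.12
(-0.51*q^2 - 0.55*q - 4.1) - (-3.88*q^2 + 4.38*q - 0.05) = 3.37*q^2 - 4.93*q - 4.05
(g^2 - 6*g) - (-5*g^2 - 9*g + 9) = 6*g^2 + 3*g - 9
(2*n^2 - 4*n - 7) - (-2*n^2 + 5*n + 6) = 4*n^2 - 9*n - 13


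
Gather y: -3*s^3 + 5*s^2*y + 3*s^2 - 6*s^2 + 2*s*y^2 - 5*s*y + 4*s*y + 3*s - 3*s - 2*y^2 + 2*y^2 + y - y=-3*s^3 - 3*s^2 + 2*s*y^2 + y*(5*s^2 - s)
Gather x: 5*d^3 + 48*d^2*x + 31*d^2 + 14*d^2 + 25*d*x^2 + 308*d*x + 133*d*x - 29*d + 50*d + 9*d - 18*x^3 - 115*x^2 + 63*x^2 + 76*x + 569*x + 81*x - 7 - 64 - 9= 5*d^3 + 45*d^2 + 30*d - 18*x^3 + x^2*(25*d - 52) + x*(48*d^2 + 441*d + 726) - 80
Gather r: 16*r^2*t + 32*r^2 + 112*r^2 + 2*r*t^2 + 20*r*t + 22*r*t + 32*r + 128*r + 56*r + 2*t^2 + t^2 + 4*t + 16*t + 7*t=r^2*(16*t + 144) + r*(2*t^2 + 42*t + 216) + 3*t^2 + 27*t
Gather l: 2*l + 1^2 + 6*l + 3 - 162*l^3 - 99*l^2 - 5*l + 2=-162*l^3 - 99*l^2 + 3*l + 6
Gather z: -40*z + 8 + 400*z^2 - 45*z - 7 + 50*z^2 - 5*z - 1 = 450*z^2 - 90*z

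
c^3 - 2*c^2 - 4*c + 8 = (c - 2)^2*(c + 2)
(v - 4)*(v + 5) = v^2 + v - 20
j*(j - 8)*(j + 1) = j^3 - 7*j^2 - 8*j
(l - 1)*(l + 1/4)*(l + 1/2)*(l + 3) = l^4 + 11*l^3/4 - 11*l^2/8 - 2*l - 3/8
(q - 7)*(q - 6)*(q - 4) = q^3 - 17*q^2 + 94*q - 168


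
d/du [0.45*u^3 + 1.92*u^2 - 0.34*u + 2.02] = 1.35*u^2 + 3.84*u - 0.34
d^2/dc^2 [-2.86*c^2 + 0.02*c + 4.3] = -5.72000000000000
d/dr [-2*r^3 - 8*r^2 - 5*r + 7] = -6*r^2 - 16*r - 5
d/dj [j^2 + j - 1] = 2*j + 1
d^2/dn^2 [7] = 0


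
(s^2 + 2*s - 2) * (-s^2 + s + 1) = -s^4 - s^3 + 5*s^2 - 2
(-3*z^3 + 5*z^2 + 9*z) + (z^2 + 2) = -3*z^3 + 6*z^2 + 9*z + 2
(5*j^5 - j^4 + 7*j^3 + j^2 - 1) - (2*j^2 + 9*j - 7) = 5*j^5 - j^4 + 7*j^3 - j^2 - 9*j + 6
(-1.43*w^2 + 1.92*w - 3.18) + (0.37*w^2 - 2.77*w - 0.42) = -1.06*w^2 - 0.85*w - 3.6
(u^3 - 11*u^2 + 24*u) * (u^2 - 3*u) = u^5 - 14*u^4 + 57*u^3 - 72*u^2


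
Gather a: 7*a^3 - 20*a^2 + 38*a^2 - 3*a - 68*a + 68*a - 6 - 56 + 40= 7*a^3 + 18*a^2 - 3*a - 22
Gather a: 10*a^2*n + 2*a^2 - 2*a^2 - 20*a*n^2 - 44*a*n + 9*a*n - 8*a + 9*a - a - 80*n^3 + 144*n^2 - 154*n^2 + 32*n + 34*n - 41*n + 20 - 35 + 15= 10*a^2*n + a*(-20*n^2 - 35*n) - 80*n^3 - 10*n^2 + 25*n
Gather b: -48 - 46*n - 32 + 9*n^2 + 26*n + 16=9*n^2 - 20*n - 64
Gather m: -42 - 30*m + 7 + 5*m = -25*m - 35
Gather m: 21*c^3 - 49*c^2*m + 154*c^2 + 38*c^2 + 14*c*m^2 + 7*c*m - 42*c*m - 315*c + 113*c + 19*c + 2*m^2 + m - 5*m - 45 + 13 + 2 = 21*c^3 + 192*c^2 - 183*c + m^2*(14*c + 2) + m*(-49*c^2 - 35*c - 4) - 30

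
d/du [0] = 0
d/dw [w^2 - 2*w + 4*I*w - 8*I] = 2*w - 2 + 4*I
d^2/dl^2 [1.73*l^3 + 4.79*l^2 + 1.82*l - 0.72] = 10.38*l + 9.58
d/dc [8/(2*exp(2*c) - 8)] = -8*exp(2*c)/(exp(2*c) - 4)^2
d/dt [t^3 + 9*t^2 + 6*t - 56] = 3*t^2 + 18*t + 6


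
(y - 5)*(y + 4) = y^2 - y - 20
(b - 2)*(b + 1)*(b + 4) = b^3 + 3*b^2 - 6*b - 8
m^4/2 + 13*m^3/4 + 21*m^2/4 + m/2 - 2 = (m/2 + 1/2)*(m - 1/2)*(m + 2)*(m + 4)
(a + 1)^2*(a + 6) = a^3 + 8*a^2 + 13*a + 6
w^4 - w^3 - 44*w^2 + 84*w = w*(w - 6)*(w - 2)*(w + 7)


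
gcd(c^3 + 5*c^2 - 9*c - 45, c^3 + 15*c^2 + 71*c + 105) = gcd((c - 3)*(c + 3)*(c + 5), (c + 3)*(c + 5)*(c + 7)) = c^2 + 8*c + 15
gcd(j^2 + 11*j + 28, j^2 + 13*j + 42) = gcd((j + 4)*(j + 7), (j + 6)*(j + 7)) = j + 7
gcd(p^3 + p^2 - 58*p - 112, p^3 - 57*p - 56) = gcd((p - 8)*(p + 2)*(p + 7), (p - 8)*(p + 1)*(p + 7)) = p^2 - p - 56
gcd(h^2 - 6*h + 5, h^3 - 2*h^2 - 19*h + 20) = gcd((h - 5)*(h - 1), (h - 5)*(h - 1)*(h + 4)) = h^2 - 6*h + 5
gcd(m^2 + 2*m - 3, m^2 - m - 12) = m + 3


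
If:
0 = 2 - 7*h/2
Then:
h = 4/7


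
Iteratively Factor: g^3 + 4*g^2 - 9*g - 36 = (g + 4)*(g^2 - 9) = (g + 3)*(g + 4)*(g - 3)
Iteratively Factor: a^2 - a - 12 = (a - 4)*(a + 3)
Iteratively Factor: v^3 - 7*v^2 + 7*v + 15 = (v - 5)*(v^2 - 2*v - 3) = (v - 5)*(v - 3)*(v + 1)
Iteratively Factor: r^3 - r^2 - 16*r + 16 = (r + 4)*(r^2 - 5*r + 4) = (r - 4)*(r + 4)*(r - 1)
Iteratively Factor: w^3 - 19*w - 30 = (w + 2)*(w^2 - 2*w - 15) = (w - 5)*(w + 2)*(w + 3)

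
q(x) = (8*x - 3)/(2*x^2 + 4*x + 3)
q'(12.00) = -0.02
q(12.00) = 0.27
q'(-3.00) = -1.78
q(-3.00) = -3.00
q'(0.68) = 0.83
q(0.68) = 0.37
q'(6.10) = -0.05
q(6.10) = 0.45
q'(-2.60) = -2.76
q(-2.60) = -3.89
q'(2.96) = -0.07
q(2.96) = 0.64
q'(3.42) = -0.07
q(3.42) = 0.61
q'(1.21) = 0.23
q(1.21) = 0.62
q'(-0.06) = 4.60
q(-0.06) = -1.26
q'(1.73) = 0.04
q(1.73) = 0.68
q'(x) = (-4*x - 4)*(8*x - 3)/(2*x^2 + 4*x + 3)^2 + 8/(2*x^2 + 4*x + 3) = 4*(-4*x^2 + 3*x + 9)/(4*x^4 + 16*x^3 + 28*x^2 + 24*x + 9)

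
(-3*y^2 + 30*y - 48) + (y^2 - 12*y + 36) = -2*y^2 + 18*y - 12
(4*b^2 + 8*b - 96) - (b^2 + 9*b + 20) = 3*b^2 - b - 116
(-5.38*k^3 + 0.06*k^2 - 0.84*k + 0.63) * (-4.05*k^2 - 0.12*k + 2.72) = 21.789*k^5 + 0.4026*k^4 - 11.2388*k^3 - 2.2875*k^2 - 2.3604*k + 1.7136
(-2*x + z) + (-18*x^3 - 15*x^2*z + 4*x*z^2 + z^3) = -18*x^3 - 15*x^2*z + 4*x*z^2 - 2*x + z^3 + z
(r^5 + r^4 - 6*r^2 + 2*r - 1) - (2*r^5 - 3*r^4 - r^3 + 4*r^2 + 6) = -r^5 + 4*r^4 + r^3 - 10*r^2 + 2*r - 7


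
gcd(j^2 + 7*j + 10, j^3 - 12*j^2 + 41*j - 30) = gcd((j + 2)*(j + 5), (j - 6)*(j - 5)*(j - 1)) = 1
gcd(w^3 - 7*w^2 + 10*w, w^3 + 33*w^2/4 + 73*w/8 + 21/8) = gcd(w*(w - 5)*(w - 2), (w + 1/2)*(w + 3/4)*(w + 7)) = 1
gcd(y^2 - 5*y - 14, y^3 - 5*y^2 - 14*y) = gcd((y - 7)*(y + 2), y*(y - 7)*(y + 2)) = y^2 - 5*y - 14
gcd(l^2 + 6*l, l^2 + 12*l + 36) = l + 6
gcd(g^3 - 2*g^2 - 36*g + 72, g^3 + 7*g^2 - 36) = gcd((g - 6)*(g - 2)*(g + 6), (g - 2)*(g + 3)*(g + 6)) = g^2 + 4*g - 12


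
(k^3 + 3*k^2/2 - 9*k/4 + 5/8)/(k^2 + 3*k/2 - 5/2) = (k^2 - k + 1/4)/(k - 1)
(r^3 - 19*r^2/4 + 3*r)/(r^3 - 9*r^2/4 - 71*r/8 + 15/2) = 2*r/(2*r + 5)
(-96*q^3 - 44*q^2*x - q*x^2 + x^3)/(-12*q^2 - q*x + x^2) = (-32*q^2 - 4*q*x + x^2)/(-4*q + x)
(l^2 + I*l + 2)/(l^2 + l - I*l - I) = (l + 2*I)/(l + 1)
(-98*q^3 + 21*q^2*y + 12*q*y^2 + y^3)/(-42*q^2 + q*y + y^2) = (-14*q^2 + 5*q*y + y^2)/(-6*q + y)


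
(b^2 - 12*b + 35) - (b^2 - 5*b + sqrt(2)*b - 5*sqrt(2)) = -7*b - sqrt(2)*b + 5*sqrt(2) + 35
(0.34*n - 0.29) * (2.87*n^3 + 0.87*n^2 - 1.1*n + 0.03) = 0.9758*n^4 - 0.5365*n^3 - 0.6263*n^2 + 0.3292*n - 0.0087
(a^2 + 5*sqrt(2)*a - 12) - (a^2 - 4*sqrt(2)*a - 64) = 9*sqrt(2)*a + 52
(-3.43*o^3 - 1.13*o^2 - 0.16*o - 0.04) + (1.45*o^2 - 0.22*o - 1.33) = -3.43*o^3 + 0.32*o^2 - 0.38*o - 1.37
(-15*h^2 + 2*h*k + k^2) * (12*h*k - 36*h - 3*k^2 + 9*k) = -180*h^3*k + 540*h^3 + 69*h^2*k^2 - 207*h^2*k + 6*h*k^3 - 18*h*k^2 - 3*k^4 + 9*k^3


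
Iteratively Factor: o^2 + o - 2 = (o - 1)*(o + 2)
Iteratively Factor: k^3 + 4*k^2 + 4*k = (k + 2)*(k^2 + 2*k) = (k + 2)^2*(k)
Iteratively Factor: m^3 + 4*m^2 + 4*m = (m)*(m^2 + 4*m + 4) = m*(m + 2)*(m + 2)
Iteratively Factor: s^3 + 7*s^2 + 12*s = (s + 4)*(s^2 + 3*s) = (s + 3)*(s + 4)*(s)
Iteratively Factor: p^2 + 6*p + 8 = (p + 4)*(p + 2)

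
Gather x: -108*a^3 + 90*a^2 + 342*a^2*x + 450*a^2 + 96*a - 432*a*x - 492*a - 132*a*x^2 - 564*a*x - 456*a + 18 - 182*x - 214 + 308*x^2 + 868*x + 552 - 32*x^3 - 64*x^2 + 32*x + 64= -108*a^3 + 540*a^2 - 852*a - 32*x^3 + x^2*(244 - 132*a) + x*(342*a^2 - 996*a + 718) + 420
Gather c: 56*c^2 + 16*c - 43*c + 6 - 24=56*c^2 - 27*c - 18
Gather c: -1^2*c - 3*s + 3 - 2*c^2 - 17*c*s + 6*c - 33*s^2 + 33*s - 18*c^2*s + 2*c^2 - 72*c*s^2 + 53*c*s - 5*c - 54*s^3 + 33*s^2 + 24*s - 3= -18*c^2*s + c*(-72*s^2 + 36*s) - 54*s^3 + 54*s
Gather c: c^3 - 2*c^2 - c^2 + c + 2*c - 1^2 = c^3 - 3*c^2 + 3*c - 1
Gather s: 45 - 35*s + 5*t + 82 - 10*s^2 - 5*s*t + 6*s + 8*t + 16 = -10*s^2 + s*(-5*t - 29) + 13*t + 143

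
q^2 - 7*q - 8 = (q - 8)*(q + 1)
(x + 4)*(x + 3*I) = x^2 + 4*x + 3*I*x + 12*I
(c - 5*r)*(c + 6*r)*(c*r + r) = c^3*r + c^2*r^2 + c^2*r - 30*c*r^3 + c*r^2 - 30*r^3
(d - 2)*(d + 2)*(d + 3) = d^3 + 3*d^2 - 4*d - 12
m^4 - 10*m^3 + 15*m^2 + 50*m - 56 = (m - 7)*(m - 4)*(m - 1)*(m + 2)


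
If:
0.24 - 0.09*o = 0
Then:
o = 2.67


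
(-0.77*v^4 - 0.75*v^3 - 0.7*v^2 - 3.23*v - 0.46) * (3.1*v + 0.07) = -2.387*v^5 - 2.3789*v^4 - 2.2225*v^3 - 10.062*v^2 - 1.6521*v - 0.0322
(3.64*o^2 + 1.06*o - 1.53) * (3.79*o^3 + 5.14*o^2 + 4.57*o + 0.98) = 13.7956*o^5 + 22.727*o^4 + 16.2845*o^3 + 0.547200000000001*o^2 - 5.9533*o - 1.4994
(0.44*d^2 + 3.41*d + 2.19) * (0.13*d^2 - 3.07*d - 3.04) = 0.0572*d^4 - 0.9075*d^3 - 11.5216*d^2 - 17.0897*d - 6.6576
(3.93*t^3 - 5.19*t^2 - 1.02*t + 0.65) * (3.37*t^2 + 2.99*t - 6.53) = 13.2441*t^5 - 5.7396*t^4 - 44.6184*t^3 + 33.0314*t^2 + 8.6041*t - 4.2445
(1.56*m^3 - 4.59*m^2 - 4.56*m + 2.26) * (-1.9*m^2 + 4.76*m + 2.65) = -2.964*m^5 + 16.1466*m^4 - 9.0504*m^3 - 38.1631*m^2 - 1.3264*m + 5.989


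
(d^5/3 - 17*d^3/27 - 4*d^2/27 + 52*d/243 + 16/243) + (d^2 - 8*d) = d^5/3 - 17*d^3/27 + 23*d^2/27 - 1892*d/243 + 16/243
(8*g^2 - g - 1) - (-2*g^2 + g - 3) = 10*g^2 - 2*g + 2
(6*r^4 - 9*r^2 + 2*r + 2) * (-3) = -18*r^4 + 27*r^2 - 6*r - 6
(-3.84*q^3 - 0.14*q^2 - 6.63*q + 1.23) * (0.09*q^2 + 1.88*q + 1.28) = -0.3456*q^5 - 7.2318*q^4 - 5.7751*q^3 - 12.5329*q^2 - 6.174*q + 1.5744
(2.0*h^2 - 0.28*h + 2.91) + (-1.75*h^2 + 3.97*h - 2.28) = 0.25*h^2 + 3.69*h + 0.63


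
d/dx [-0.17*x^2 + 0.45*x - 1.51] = 0.45 - 0.34*x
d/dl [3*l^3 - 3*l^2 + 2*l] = 9*l^2 - 6*l + 2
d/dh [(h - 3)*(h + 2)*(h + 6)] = 3*h^2 + 10*h - 12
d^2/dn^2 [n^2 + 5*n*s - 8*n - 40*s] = 2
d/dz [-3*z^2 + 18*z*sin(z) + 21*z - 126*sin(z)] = 18*z*cos(z) - 6*z + 18*sin(z) - 126*cos(z) + 21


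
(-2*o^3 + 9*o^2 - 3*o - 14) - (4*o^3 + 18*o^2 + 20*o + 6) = -6*o^3 - 9*o^2 - 23*o - 20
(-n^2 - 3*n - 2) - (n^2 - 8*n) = -2*n^2 + 5*n - 2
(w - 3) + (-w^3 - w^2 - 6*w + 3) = -w^3 - w^2 - 5*w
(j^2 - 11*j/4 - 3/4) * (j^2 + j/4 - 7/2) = j^4 - 5*j^3/2 - 79*j^2/16 + 151*j/16 + 21/8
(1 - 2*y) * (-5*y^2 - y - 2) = 10*y^3 - 3*y^2 + 3*y - 2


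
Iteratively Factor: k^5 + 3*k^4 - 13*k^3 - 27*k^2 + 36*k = (k + 4)*(k^4 - k^3 - 9*k^2 + 9*k) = (k + 3)*(k + 4)*(k^3 - 4*k^2 + 3*k) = (k - 3)*(k + 3)*(k + 4)*(k^2 - k) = k*(k - 3)*(k + 3)*(k + 4)*(k - 1)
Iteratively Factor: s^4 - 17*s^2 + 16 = (s + 4)*(s^3 - 4*s^2 - s + 4) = (s - 1)*(s + 4)*(s^2 - 3*s - 4) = (s - 4)*(s - 1)*(s + 4)*(s + 1)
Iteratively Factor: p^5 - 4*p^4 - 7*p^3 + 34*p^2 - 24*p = (p - 4)*(p^4 - 7*p^2 + 6*p) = (p - 4)*(p - 1)*(p^3 + p^2 - 6*p) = p*(p - 4)*(p - 1)*(p^2 + p - 6) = p*(p - 4)*(p - 2)*(p - 1)*(p + 3)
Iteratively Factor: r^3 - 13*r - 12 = (r - 4)*(r^2 + 4*r + 3) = (r - 4)*(r + 1)*(r + 3)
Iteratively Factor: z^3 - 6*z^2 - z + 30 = (z - 5)*(z^2 - z - 6) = (z - 5)*(z - 3)*(z + 2)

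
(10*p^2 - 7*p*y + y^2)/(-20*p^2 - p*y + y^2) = (-2*p + y)/(4*p + y)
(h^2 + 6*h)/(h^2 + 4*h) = (h + 6)/(h + 4)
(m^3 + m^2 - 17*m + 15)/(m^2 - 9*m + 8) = (m^2 + 2*m - 15)/(m - 8)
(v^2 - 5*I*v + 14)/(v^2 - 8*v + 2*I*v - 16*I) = (v - 7*I)/(v - 8)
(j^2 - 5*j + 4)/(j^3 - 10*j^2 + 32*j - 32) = (j - 1)/(j^2 - 6*j + 8)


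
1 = 1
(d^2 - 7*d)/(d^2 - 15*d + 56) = d/(d - 8)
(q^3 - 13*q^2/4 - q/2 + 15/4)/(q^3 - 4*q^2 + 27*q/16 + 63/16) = 4*(4*q^2 - q - 5)/(16*q^2 - 16*q - 21)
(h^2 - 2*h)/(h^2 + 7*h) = (h - 2)/(h + 7)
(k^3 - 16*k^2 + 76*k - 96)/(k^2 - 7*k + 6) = (k^2 - 10*k + 16)/(k - 1)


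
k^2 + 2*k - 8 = (k - 2)*(k + 4)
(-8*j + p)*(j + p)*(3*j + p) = -24*j^3 - 29*j^2*p - 4*j*p^2 + p^3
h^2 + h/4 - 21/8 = (h - 3/2)*(h + 7/4)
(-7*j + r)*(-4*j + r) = 28*j^2 - 11*j*r + r^2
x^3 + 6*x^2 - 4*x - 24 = (x - 2)*(x + 2)*(x + 6)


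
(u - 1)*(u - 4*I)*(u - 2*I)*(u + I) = u^4 - u^3 - 5*I*u^3 - 2*u^2 + 5*I*u^2 + 2*u - 8*I*u + 8*I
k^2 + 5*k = k*(k + 5)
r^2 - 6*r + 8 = (r - 4)*(r - 2)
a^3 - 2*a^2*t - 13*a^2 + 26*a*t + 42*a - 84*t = (a - 7)*(a - 6)*(a - 2*t)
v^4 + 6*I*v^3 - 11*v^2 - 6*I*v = v*(v + I)*(v + 2*I)*(v + 3*I)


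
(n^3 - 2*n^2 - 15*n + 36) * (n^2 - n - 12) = n^5 - 3*n^4 - 25*n^3 + 75*n^2 + 144*n - 432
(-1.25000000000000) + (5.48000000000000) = 4.23000000000000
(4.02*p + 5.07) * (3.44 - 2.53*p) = -10.1706*p^2 + 1.0017*p + 17.4408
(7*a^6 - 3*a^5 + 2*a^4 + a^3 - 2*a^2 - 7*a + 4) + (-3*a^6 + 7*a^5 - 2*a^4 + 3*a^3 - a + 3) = 4*a^6 + 4*a^5 + 4*a^3 - 2*a^2 - 8*a + 7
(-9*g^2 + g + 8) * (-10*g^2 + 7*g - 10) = 90*g^4 - 73*g^3 + 17*g^2 + 46*g - 80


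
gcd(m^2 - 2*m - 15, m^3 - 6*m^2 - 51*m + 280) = m - 5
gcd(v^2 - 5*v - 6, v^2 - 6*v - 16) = 1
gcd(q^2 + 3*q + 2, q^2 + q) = q + 1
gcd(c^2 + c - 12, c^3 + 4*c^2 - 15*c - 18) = c - 3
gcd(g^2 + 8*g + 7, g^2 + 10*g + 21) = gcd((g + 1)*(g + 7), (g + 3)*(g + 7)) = g + 7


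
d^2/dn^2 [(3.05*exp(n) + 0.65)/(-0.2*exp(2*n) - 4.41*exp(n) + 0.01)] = (-0.122*exp(4*n) + 2.5861*exp(3*n) - 1.7565*exp(2*n) - 12.78097*exp(n) - 0.02897)*exp(n)/(0.008*exp(6*n) + 0.5292*exp(5*n) + 11.66766*exp(4*n) + 85.713201*exp(3*n) - 0.583383*exp(2*n) + 0.001323*exp(n) - 1.0e-6)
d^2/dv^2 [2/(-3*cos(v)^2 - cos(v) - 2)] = 2*(36*sin(v)^4 + 5*sin(v)^2 - 53*cos(v)/4 + 9*cos(3*v)/4 - 31)/(-3*sin(v)^2 + cos(v) + 5)^3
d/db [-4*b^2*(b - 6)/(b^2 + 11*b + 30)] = 4*b*(-b^3 - 22*b^2 - 24*b + 360)/(b^4 + 22*b^3 + 181*b^2 + 660*b + 900)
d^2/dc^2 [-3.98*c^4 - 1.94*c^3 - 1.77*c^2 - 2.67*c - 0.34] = -47.76*c^2 - 11.64*c - 3.54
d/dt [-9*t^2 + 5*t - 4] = 5 - 18*t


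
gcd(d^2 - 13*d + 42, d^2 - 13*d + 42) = d^2 - 13*d + 42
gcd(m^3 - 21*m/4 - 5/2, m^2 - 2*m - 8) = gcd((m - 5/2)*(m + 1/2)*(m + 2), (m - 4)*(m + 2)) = m + 2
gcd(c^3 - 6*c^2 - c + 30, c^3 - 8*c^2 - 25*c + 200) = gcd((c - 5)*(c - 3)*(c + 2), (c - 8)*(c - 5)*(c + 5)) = c - 5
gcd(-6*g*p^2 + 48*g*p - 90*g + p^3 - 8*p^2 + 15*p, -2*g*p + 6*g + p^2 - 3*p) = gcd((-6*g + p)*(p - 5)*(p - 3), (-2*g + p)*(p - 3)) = p - 3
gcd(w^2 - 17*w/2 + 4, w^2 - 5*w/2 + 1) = w - 1/2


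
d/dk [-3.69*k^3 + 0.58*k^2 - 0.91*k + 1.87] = -11.07*k^2 + 1.16*k - 0.91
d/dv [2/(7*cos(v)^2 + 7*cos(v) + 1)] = 14*(2*cos(v) + 1)*sin(v)/(7*cos(v)^2 + 7*cos(v) + 1)^2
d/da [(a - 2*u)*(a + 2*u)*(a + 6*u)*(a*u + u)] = u*(4*a^3 + 18*a^2*u + 3*a^2 - 8*a*u^2 + 12*a*u - 24*u^3 - 4*u^2)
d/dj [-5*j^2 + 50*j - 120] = 50 - 10*j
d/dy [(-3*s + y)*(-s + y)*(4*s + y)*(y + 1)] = 12*s^3 - 26*s^2*y - 13*s^2 + 4*y^3 + 3*y^2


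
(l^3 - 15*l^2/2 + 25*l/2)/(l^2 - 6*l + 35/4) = 2*l*(l - 5)/(2*l - 7)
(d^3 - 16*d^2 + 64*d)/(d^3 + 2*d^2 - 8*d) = (d^2 - 16*d + 64)/(d^2 + 2*d - 8)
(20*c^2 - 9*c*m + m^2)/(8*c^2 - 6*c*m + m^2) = (5*c - m)/(2*c - m)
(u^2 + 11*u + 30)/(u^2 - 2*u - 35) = (u + 6)/(u - 7)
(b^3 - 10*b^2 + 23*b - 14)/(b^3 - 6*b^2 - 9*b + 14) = (b - 2)/(b + 2)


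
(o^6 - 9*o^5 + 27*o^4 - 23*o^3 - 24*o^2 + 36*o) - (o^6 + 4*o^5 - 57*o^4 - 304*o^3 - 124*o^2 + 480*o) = -13*o^5 + 84*o^4 + 281*o^3 + 100*o^2 - 444*o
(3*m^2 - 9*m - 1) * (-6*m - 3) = -18*m^3 + 45*m^2 + 33*m + 3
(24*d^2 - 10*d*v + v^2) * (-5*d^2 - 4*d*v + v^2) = -120*d^4 - 46*d^3*v + 59*d^2*v^2 - 14*d*v^3 + v^4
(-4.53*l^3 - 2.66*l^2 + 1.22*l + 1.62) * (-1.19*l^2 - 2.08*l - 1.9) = 5.3907*l^5 + 12.5878*l^4 + 12.688*l^3 + 0.5886*l^2 - 5.6876*l - 3.078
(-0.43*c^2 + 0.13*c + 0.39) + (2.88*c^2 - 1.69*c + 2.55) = 2.45*c^2 - 1.56*c + 2.94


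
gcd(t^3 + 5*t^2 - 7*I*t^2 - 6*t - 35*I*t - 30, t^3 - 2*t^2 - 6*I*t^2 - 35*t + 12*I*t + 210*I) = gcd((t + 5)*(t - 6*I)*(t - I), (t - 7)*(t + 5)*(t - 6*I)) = t^2 + t*(5 - 6*I) - 30*I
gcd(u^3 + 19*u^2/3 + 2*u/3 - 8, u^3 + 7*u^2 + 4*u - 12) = u^2 + 5*u - 6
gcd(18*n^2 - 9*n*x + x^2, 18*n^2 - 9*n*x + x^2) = 18*n^2 - 9*n*x + x^2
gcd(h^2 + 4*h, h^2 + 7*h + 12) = h + 4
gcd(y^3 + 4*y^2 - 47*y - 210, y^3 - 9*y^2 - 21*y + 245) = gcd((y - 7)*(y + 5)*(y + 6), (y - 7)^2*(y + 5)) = y^2 - 2*y - 35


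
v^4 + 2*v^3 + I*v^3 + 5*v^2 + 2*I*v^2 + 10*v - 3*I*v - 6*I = (v + 2)*(v - I)^2*(v + 3*I)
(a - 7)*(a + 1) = a^2 - 6*a - 7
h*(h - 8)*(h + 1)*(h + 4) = h^4 - 3*h^3 - 36*h^2 - 32*h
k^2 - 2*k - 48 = (k - 8)*(k + 6)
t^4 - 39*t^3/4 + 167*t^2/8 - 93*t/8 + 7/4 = (t - 7)*(t - 2)*(t - 1/2)*(t - 1/4)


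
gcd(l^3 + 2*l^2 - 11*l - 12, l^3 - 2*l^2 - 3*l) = l^2 - 2*l - 3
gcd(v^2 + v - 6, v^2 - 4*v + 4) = v - 2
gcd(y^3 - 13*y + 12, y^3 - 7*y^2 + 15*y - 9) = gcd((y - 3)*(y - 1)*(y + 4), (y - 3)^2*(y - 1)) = y^2 - 4*y + 3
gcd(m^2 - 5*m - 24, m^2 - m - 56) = m - 8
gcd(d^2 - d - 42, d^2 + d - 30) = d + 6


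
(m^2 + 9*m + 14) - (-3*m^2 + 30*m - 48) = 4*m^2 - 21*m + 62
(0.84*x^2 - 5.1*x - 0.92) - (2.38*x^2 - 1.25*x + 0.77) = -1.54*x^2 - 3.85*x - 1.69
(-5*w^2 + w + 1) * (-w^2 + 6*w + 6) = 5*w^4 - 31*w^3 - 25*w^2 + 12*w + 6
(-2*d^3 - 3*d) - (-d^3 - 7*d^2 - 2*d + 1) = -d^3 + 7*d^2 - d - 1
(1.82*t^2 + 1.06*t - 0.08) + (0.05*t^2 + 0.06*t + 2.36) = 1.87*t^2 + 1.12*t + 2.28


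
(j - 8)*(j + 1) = j^2 - 7*j - 8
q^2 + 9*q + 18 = (q + 3)*(q + 6)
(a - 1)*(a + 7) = a^2 + 6*a - 7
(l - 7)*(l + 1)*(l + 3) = l^3 - 3*l^2 - 25*l - 21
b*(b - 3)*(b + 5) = b^3 + 2*b^2 - 15*b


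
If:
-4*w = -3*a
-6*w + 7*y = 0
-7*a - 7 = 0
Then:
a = -1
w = -3/4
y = -9/14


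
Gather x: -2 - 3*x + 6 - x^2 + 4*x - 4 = -x^2 + x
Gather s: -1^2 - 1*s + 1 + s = 0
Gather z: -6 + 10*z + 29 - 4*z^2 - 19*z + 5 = -4*z^2 - 9*z + 28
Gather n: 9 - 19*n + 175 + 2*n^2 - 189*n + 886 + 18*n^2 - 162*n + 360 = 20*n^2 - 370*n + 1430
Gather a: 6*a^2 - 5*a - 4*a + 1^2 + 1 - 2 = 6*a^2 - 9*a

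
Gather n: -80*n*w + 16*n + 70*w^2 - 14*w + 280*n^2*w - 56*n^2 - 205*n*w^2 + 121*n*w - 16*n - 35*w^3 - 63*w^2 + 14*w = n^2*(280*w - 56) + n*(-205*w^2 + 41*w) - 35*w^3 + 7*w^2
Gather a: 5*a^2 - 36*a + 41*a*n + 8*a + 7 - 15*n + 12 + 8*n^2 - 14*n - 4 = 5*a^2 + a*(41*n - 28) + 8*n^2 - 29*n + 15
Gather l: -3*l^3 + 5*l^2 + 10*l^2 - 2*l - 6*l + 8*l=-3*l^3 + 15*l^2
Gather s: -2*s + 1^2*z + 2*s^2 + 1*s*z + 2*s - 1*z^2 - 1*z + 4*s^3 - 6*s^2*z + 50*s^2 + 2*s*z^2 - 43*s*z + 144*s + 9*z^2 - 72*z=4*s^3 + s^2*(52 - 6*z) + s*(2*z^2 - 42*z + 144) + 8*z^2 - 72*z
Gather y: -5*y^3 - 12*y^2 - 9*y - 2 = -5*y^3 - 12*y^2 - 9*y - 2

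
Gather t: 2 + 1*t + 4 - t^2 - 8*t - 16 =-t^2 - 7*t - 10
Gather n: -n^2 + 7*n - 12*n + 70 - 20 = -n^2 - 5*n + 50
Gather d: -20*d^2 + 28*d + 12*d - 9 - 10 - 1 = -20*d^2 + 40*d - 20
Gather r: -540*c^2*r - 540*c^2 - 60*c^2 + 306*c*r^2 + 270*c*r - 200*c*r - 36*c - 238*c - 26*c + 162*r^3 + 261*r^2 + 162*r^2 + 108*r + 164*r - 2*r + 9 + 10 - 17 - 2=-600*c^2 - 300*c + 162*r^3 + r^2*(306*c + 423) + r*(-540*c^2 + 70*c + 270)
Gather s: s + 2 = s + 2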